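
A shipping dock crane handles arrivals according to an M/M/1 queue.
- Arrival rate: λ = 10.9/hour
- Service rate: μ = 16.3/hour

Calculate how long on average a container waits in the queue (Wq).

First, compute utilization: ρ = λ/μ = 10.9/16.3 = 0.6687
For M/M/1: Wq = λ/(μ(μ-λ))
Wq = 10.9/(16.3 × (16.3-10.9))
Wq = 10.9/(16.3 × 5.40)
Wq = 0.1238 hours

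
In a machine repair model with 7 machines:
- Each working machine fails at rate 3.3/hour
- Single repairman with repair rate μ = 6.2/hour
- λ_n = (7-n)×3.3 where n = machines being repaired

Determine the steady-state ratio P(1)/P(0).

P(1)/P(0) = ∏_{i=0}^{1-1} λ_i/μ_{i+1}
= (7-0)×3.3/6.2
= 3.7258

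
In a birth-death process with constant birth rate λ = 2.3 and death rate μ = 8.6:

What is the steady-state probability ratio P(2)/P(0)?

For constant rates: P(n)/P(0) = (λ/μ)^n
P(2)/P(0) = (2.3/8.6)^2 = 0.267442^2 = 0.07153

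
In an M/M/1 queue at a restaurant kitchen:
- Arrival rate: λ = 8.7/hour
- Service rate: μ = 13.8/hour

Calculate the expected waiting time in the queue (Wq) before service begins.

First, compute utilization: ρ = λ/μ = 8.7/13.8 = 0.6304
For M/M/1: Wq = λ/(μ(μ-λ))
Wq = 8.7/(13.8 × (13.8-8.7))
Wq = 8.7/(13.8 × 5.10)
Wq = 0.1236 hours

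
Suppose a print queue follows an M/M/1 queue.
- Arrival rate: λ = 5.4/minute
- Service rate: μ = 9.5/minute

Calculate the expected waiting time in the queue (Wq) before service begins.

First, compute utilization: ρ = λ/μ = 5.4/9.5 = 0.5684
For M/M/1: Wq = λ/(μ(μ-λ))
Wq = 5.4/(9.5 × (9.5-5.4))
Wq = 5.4/(9.5 × 4.10)
Wq = 0.1386 minutes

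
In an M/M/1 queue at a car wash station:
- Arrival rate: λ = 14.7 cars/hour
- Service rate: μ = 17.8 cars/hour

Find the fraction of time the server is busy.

Server utilization: ρ = λ/μ
ρ = 14.7/17.8 = 0.8258
The server is busy 82.58% of the time.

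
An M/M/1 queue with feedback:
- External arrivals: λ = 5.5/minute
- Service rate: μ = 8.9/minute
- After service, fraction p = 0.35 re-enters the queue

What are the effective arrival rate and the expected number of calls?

Effective arrival rate: λ_eff = λ/(1-p) = 5.5/(1-0.35) = 5.5/0.65 = 8.4615385
ρ = λ_eff/μ = 8.4615385/8.9 = 0.95073466
L = ρ/(1-ρ) = 0.95073466/(1-0.95073466) = 19.2982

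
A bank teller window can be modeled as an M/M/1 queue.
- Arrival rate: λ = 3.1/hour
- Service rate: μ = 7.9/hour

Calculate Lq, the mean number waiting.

ρ = λ/μ = 3.1/7.9 = 0.3924
For M/M/1: Lq = λ²/(μ(μ-λ))
Lq = 9.61/(7.9 × 4.80)
Lq = 0.2534 transactions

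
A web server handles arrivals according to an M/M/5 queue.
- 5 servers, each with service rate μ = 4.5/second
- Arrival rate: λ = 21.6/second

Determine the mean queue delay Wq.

Traffic intensity: ρ = λ/(cμ) = 21.6/(5×4.5) = 0.9600
Since ρ = 0.9600 < 1, system is stable.
Offered load a = λ/μ = cρ = 21.6/4.5 = 4.8000
P₀ = [ Σₙ₌₀^4 aⁿ/n! + a^5/(5!(1-ρ)) ]⁻¹
Σ = a^0/0! + a^1/1! + a^2/2! + a^3/3! + a^4/4! = 1.0000 + 4.8000 + 11.5200 + 18.4320 + 22.1184 = 57.8704
a^5/(5!(1-ρ)) = 2548.0397/(120 × 0.04000) = 530.8416
P₀ = 1/(57.8704 + 530.8416) = 0.001699
Lq = P₀·a^5·ρ / (5!(1-ρ)²) = 0.00169862 × 2548.0397 × 0.960000 / (120 × 0.00160000) = 21.6408
Wq = Lq/λ = 21.6408/21.6 = 1.0019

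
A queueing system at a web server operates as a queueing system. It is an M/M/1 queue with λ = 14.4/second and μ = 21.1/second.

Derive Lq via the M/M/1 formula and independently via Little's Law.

Method 1 (direct): Lq = λ²/(μ(μ-λ)) = 207.36/(21.1 × 6.70) = 1.4668

Method 2 (Little's Law):
W = 1/(μ-λ) = 1/6.70 = 0.14925
Wq = W - 1/μ = 0.14925 - 0.047393 = 0.10186
Lq = λWq = 14.4 × 0.10186 = 1.4668 ✔ (matches Method 1)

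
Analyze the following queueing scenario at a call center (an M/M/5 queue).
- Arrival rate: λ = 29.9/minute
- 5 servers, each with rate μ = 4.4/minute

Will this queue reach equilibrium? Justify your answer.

Stability requires ρ = λ/(cμ) < 1
ρ = 29.9/(5 × 4.4) = 29.9/22.00 = 1.3591
Since 1.3591 ≥ 1, the system is UNSTABLE.
Need c > λ/μ = 29.9/4.4 = 6.80.
Minimum servers needed: c = 7.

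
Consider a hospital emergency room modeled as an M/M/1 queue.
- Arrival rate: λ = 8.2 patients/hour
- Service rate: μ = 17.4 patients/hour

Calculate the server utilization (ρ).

Server utilization: ρ = λ/μ
ρ = 8.2/17.4 = 0.4713
The server is busy 47.13% of the time.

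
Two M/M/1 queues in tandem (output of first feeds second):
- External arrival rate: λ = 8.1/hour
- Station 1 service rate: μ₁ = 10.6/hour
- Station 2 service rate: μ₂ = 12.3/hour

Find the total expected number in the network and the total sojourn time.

By Jackson's theorem, each station behaves as independent M/M/1.
Station 1: ρ₁ = 8.1/10.6 = 0.7642, L₁ = ρ₁/(1-ρ₁) = λ/(μ₁-λ) = 8.1/2.50 = 3.2400
Station 2: ρ₂ = 8.1/12.3 = 0.6585, L₂ = ρ₂/(1-ρ₂) = λ/(μ₂-λ) = 8.1/4.20 = 1.9286
Total: L = L₁ + L₂ = 3.2400 + 1.9286 = 5.1686
W = L/λ = 5.1686/8.1 = 0.6381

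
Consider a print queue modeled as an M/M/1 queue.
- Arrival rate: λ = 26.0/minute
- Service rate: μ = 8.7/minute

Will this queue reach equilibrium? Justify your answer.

Stability requires ρ = λ/(cμ) < 1
ρ = 26.0/(1 × 8.7) = 26.0/8.70 = 2.9885
Since 2.9885 ≥ 1, the system is UNSTABLE.
Queue grows without bound. Need μ > λ = 26.0.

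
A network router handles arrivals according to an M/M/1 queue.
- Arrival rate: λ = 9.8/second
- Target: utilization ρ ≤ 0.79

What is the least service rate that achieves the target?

ρ = λ/μ, so μ = λ/ρ
μ ≥ 9.8/0.79 = 12.4051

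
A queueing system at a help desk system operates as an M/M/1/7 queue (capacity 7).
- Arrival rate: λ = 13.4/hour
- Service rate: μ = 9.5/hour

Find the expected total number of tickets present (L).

ρ = λ/μ = 13.4/9.5 = 1.41053
P₀ = (1-ρ)/(1-ρ^(K+1)) = (1-1.41053)/(1-1.41053^8) = -0.41053/-14.6696 = 0.02799
P_K = P₀×ρ^K = 0.02799 × 1.41053^7 = 0.02799 × 11.1090 = 0.3109
L = ρ[1 - (K+1)ρ^K + Kρ^(K+1)] / [(1-ρ)(1-ρ^(K+1))]
L = 1.41053 × (1 - 8×11.1090 + 7×15.6696) / ((1 - 1.41053) × (1 - 15.6696)) = 5.1095 tickets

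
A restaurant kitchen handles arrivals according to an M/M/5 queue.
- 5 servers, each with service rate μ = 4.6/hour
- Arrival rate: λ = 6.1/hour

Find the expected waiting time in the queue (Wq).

Traffic intensity: ρ = λ/(cμ) = 6.1/(5×4.6) = 0.2652
Since ρ = 0.2652 < 1, system is stable.
Offered load a = λ/μ = cρ = 6.1/4.6 = 1.3261
P₀ = [ Σₙ₌₀^4 aⁿ/n! + a^5/(5!(1-ρ)) ]⁻¹
Σ = a^0/0! + a^1/1! + a^2/2! + a^3/3! + a^4/4! = 1.00000 + 1.32609 + 0.879253 + 0.388655 + 0.128848 = 3.7228
a^5/(5!(1-ρ)) = 4.1007/(120 × 0.7348) = 0.04651
P₀ = 1/(3.7228 + 0.04651) = 0.2653
Lq = P₀·a^5·ρ / (5!(1-ρ)²) = 0.2653 × 4.1007 × 0.2652 / (120 × 0.5399) = 0.004453
Wq = Lq/λ = 0.0044534/6.1 = 0.0007301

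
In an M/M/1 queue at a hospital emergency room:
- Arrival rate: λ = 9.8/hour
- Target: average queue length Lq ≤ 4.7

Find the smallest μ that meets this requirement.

For M/M/1: Lq = λ²/(μ(μ-λ))
Need Lq ≤ 4.7, i.e. μ(μ-λ) ≥ λ²/4.7
μ² - 9.8μ - 96.04/4.7 ≥ 0  →  μ² - 9.8μ - 20.43404 ≥ 0
Quadratic formula (positive root): μ = [λ + √(λ² + 4×20.43404)]/2
Discriminant: 96.04 + 4×20.43404 = 177.7762, √177.7762 = 13.3333
μ ≥ (9.8 + 13.3333)/2 = 11.5666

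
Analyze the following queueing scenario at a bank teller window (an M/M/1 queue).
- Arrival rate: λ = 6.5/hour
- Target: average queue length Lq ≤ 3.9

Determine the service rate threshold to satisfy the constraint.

For M/M/1: Lq = λ²/(μ(μ-λ))
Need Lq ≤ 3.9, i.e. μ(μ-λ) ≥ λ²/3.9
μ² - 6.5μ - 42.25/3.9 ≥ 0  →  μ² - 6.5μ - 10.833333 ≥ 0
Quadratic formula (positive root): μ = [λ + √(λ² + 4×10.833333)]/2
Discriminant: 42.25 + 4×10.833333 = 85.58333, √85.58333 = 9.25113
μ ≥ (6.5 + 9.25113)/2 = 7.8756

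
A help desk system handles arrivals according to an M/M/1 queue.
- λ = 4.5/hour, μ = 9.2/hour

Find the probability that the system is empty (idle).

ρ = λ/μ = 4.5/9.2 = 0.4891
P(0) = 1 - ρ = 1 - 0.4891 = 0.5109
The server is idle 51.09% of the time.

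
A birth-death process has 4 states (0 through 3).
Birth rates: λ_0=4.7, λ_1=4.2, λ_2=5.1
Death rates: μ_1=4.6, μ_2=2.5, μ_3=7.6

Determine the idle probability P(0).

Ratios P(n)/P(0) = (λ₀···λₙ₋₁)/(μ₁···μₙ):
P(1)/P(0) = (4.7)/(4.6) = 1.0217
P(2)/P(0) = (4.7×4.2)/(4.6×2.5) = 1.7165
P(3)/P(0) = (4.7×4.2×5.1)/(4.6×2.5×7.6) = 1.1519

Normalization: ∑ P(n) = 1
P(0) × (1.0000 + 1.0217 + 1.7165 + 1.1519) = 1
P(0) × 4.8901 = 1
P(0) = 1/4.8901 = 0.2045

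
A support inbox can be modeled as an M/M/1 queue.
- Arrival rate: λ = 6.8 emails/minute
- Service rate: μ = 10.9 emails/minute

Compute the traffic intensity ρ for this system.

Server utilization: ρ = λ/μ
ρ = 6.8/10.9 = 0.6239
The server is busy 62.39% of the time.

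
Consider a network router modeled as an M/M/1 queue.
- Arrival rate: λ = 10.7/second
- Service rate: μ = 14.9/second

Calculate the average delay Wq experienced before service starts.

First, compute utilization: ρ = λ/μ = 10.7/14.9 = 0.7181
For M/M/1: Wq = λ/(μ(μ-λ))
Wq = 10.7/(14.9 × (14.9-10.7))
Wq = 10.7/(14.9 × 4.20)
Wq = 0.1710 seconds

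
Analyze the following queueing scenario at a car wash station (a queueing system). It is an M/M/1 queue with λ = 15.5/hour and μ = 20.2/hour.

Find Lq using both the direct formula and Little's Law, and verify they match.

Method 1 (direct): Lq = λ²/(μ(μ-λ)) = 240.25/(20.2 × 4.70) = 2.5305

Method 2 (Little's Law):
W = 1/(μ-λ) = 1/4.70 = 0.21277
Wq = W - 1/μ = 0.21277 - 0.049505 = 0.16326
Lq = λWq = 15.5 × 0.16326 = 2.5305 ✔ (matches Method 1)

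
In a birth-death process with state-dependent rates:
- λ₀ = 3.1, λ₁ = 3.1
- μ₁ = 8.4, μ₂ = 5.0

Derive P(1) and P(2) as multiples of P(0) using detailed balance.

Balance equations:
State 0: λ₀P₀ = μ₁P₁ → P₁ = (λ₀/μ₁)P₀ = (3.1/8.4)P₀ = 0.3690P₀
State 1: P₂ = (λ₀λ₁)/(μ₁μ₂)P₀ = (3.1×3.1)/(8.4×5.0)P₀ = 0.2288P₀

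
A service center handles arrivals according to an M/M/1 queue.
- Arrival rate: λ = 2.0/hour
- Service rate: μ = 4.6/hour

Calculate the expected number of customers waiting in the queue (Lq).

ρ = λ/μ = 2.0/4.6 = 0.4348
For M/M/1: Lq = λ²/(μ(μ-λ))
Lq = 4.00/(4.6 × 2.60)
Lq = 0.3344 customers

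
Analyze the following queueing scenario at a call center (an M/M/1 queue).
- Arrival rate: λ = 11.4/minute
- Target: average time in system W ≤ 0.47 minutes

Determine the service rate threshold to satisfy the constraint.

For M/M/1: W = 1/(μ-λ)
Need W ≤ 0.47, so 1/(μ-λ) ≤ 0.47
μ - λ ≥ 1/0.47 = 2.1277
μ ≥ 11.4 + 2.1277 = 13.5277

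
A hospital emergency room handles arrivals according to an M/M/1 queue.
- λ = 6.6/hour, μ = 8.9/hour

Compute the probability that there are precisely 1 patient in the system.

ρ = λ/μ = 6.6/8.9 = 0.7416
P(n) = (1-ρ)ρⁿ
P(1) = (1-0.7416) × 0.7416^1
P(1) = 0.2584 × 0.7416
P(1) = 0.1916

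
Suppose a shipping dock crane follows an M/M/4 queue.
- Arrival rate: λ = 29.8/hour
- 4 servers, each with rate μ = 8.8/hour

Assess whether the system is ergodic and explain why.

Stability requires ρ = λ/(cμ) < 1
ρ = 29.8/(4 × 8.8) = 29.8/35.20 = 0.8466
Since 0.8466 < 1, the system is STABLE.
The servers are busy 84.66% of the time.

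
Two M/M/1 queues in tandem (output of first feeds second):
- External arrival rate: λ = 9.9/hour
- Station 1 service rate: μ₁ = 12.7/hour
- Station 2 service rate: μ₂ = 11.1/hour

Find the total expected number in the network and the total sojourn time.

By Jackson's theorem, each station behaves as independent M/M/1.
Station 1: ρ₁ = 9.9/12.7 = 0.7795, L₁ = ρ₁/(1-ρ₁) = λ/(μ₁-λ) = 9.9/2.80 = 3.5357
Station 2: ρ₂ = 9.9/11.1 = 0.8919, L₂ = ρ₂/(1-ρ₂) = λ/(μ₂-λ) = 9.9/1.20 = 8.2500
Total: L = L₁ + L₂ = 3.5357 + 8.2500 = 11.7857
W = L/λ = 11.7857/9.9 = 1.1905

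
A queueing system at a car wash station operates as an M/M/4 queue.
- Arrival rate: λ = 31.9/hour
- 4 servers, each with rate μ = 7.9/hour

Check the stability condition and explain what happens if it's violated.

Stability requires ρ = λ/(cμ) < 1
ρ = 31.9/(4 × 7.9) = 31.9/31.60 = 1.0095
Since 1.0095 ≥ 1, the system is UNSTABLE.
Need c > λ/μ = 31.9/7.9 = 4.04.
Minimum servers needed: c = 5.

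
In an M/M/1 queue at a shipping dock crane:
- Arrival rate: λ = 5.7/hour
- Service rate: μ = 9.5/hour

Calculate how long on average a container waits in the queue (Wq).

First, compute utilization: ρ = λ/μ = 5.7/9.5 = 0.6000
For M/M/1: Wq = λ/(μ(μ-λ))
Wq = 5.7/(9.5 × (9.5-5.7))
Wq = 5.7/(9.5 × 3.80)
Wq = 0.1579 hours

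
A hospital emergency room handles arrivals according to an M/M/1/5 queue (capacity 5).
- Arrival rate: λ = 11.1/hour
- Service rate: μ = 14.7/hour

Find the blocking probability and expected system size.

ρ = λ/μ = 11.1/14.7 = 0.7551
P₀ = (1-ρ)/(1-ρ^(K+1)) = (1-0.7551)/(1-0.7551^6) = 0.2449/0.8146 = 0.3006
P_K = P₀×ρ^K = 0.3006 × 0.7551^5 = 0.3006 × 0.2455 = 0.07380
Blocking probability P_5 = 0.07380 (7.38%)
L = ρ[1 - (K+1)ρ^K + Kρ^(K+1)] / [(1-ρ)(1-ρ^(K+1))]
L = 0.7551 × (1 - 6×0.24548 + 5×0.18536) / ((1 - 0.7551) × (1 - 0.18536)) = 1.7180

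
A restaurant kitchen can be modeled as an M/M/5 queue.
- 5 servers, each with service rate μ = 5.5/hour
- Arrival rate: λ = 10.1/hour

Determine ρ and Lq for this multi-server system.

Traffic intensity: ρ = λ/(cμ) = 10.1/(5×5.5) = 0.3673
Since ρ = 0.3673 < 1, system is stable.
Offered load a = λ/μ = cρ = 10.1/5.5 = 1.8364
P₀ = [ Σₙ₌₀^4 aⁿ/n! + a^5/(5!(1-ρ)) ]⁻¹
Σ = a^0/0! + a^1/1! + a^2/2! + a^3/3! + a^4/4! = 1.0000 + 1.8364 + 1.6861 + 1.0321 + 0.4738 = 6.0284
a^5/(5!(1-ρ)) = 20.8830/(120 × 0.63273) = 0.2750
P₀ = 1/(6.0284 + 0.2750) = 0.1586
Lq = P₀·a^5·ρ / (5!(1-ρ)²) = 0.1586 × 20.8830 × 0.3673 / (120 × 0.4003) = 0.02533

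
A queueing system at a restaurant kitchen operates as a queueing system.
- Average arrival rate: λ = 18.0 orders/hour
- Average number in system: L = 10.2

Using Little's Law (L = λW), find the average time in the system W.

Little's Law: L = λW, so W = L/λ
W = 10.2/18.0 = 0.5667 hours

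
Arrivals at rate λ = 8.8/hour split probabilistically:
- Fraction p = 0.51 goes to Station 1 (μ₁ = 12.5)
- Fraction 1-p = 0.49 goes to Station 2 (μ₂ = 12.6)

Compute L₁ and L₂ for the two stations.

Effective rates: λ₁ = 8.8×0.51 = 4.488, λ₂ = 8.8×0.49 = 4.312
Station 1: ρ₁ = 4.488/12.5 = 0.35904, L₁ = ρ₁/(1-ρ₁) = 0.35904/(1-0.35904) = 0.5602
Station 2: ρ₂ = 4.312/12.6 = 0.34222, L₂ = ρ₂/(1-ρ₂) = 0.34222/(1-0.34222) = 0.5203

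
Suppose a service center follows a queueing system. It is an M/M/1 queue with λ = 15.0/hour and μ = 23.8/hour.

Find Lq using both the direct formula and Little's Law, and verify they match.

Method 1 (direct): Lq = λ²/(μ(μ-λ)) = 225.00/(23.8 × 8.80) = 1.0743

Method 2 (Little's Law):
W = 1/(μ-λ) = 1/8.80 = 0.11364
Wq = W - 1/μ = 0.11364 - 0.042017 = 0.07162
Lq = λWq = 15.0 × 0.07162 = 1.0743 ✔ (matches Method 1)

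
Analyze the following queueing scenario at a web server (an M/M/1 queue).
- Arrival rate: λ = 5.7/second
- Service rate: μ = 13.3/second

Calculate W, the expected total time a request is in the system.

First, compute utilization: ρ = λ/μ = 5.7/13.3 = 0.4286
For M/M/1: W = 1/(μ-λ)
W = 1/(13.3-5.7) = 1/7.60
W = 0.1316 seconds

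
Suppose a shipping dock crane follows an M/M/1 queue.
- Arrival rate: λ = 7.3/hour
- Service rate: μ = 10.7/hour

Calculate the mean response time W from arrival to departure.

First, compute utilization: ρ = λ/μ = 7.3/10.7 = 0.6822
For M/M/1: W = 1/(μ-λ)
W = 1/(10.7-7.3) = 1/3.40
W = 0.2941 hours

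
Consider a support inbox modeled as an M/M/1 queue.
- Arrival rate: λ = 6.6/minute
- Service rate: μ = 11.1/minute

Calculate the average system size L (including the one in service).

ρ = λ/μ = 6.6/11.1 = 0.5946
For M/M/1: L = λ/(μ-λ)
L = 6.6/(11.1-6.6) = 6.6/4.50
L = 1.4667 emails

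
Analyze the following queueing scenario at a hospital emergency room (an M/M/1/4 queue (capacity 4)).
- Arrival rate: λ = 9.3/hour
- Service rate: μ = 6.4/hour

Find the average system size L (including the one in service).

ρ = λ/μ = 9.3/6.4 = 1.45312
P₀ = (1-ρ)/(1-ρ^(K+1)) = (1-1.45312)/(1-1.45312^5) = -0.4531/-5.4790 = 0.08270
P_K = P₀×ρ^K = 0.08270 × 1.45312^4 = 0.08270 × 4.4587 = 0.3687
L = ρ[1 - (K+1)ρ^K + Kρ^(K+1)] / [(1-ρ)(1-ρ^(K+1))]
L = 1.45312 × (1 - 5×4.458676 + 4×6.478991) / ((1 - 1.45312) × (1 - 6.478991)) = 2.7057 patients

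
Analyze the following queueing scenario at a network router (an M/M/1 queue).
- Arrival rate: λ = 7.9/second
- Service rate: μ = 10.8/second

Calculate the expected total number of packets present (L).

ρ = λ/μ = 7.9/10.8 = 0.7315
For M/M/1: L = λ/(μ-λ)
L = 7.9/(10.8-7.9) = 7.9/2.90
L = 2.7241 packets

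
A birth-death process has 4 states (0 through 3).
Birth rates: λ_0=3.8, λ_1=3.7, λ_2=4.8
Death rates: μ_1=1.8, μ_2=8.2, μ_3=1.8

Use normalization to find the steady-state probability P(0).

Ratios P(n)/P(0) = (λ₀···λₙ₋₁)/(μ₁···μₙ):
P(1)/P(0) = (3.8)/(1.8) = 2.1111
P(2)/P(0) = (3.8×3.7)/(1.8×8.2) = 0.9526
P(3)/P(0) = (3.8×3.7×4.8)/(1.8×8.2×1.8) = 2.5402

Normalization: ∑ P(n) = 1
P(0) × (1.0000 + 2.1111 + 0.9526 + 2.5402) = 1
P(0) × 6.6039 = 1
P(0) = 1/6.6039 = 0.1514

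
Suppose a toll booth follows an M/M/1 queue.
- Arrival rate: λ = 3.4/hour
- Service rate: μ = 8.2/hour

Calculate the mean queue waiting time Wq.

First, compute utilization: ρ = λ/μ = 3.4/8.2 = 0.4146
For M/M/1: Wq = λ/(μ(μ-λ))
Wq = 3.4/(8.2 × (8.2-3.4))
Wq = 3.4/(8.2 × 4.80)
Wq = 0.08638 hours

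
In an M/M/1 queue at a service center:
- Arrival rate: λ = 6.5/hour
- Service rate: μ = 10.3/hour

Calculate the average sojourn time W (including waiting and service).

First, compute utilization: ρ = λ/μ = 6.5/10.3 = 0.6311
For M/M/1: W = 1/(μ-λ)
W = 1/(10.3-6.5) = 1/3.80
W = 0.2632 hours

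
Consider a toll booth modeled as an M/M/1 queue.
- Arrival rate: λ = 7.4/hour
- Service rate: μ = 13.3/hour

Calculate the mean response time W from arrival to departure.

First, compute utilization: ρ = λ/μ = 7.4/13.3 = 0.5564
For M/M/1: W = 1/(μ-λ)
W = 1/(13.3-7.4) = 1/5.90
W = 0.1695 hours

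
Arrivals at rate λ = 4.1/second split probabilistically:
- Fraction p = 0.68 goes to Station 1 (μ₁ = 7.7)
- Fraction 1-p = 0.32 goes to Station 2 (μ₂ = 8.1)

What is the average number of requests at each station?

Effective rates: λ₁ = 4.1×0.68 = 2.788, λ₂ = 4.1×0.32 = 1.312
Station 1: ρ₁ = 2.788/7.7 = 0.3621, L₁ = ρ₁/(1-ρ₁) = 0.3621/(1-0.3621) = 0.5676
Station 2: ρ₂ = 1.312/8.1 = 0.1620, L₂ = ρ₂/(1-ρ₂) = 0.1620/(1-0.1620) = 0.1933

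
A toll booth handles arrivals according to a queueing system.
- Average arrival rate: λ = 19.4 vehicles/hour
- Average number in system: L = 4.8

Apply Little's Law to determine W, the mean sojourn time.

Little's Law: L = λW, so W = L/λ
W = 4.8/19.4 = 0.2474 hours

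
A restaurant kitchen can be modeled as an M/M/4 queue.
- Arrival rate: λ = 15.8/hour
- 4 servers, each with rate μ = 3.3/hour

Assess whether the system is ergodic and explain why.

Stability requires ρ = λ/(cμ) < 1
ρ = 15.8/(4 × 3.3) = 15.8/13.20 = 1.1970
Since 1.1970 ≥ 1, the system is UNSTABLE.
Need c > λ/μ = 15.8/3.3 = 4.79.
Minimum servers needed: c = 5.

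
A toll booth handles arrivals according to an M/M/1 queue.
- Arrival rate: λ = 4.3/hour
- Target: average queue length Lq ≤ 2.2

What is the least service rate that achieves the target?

For M/M/1: Lq = λ²/(μ(μ-λ))
Need Lq ≤ 2.2, i.e. μ(μ-λ) ≥ λ²/2.2
μ² - 4.3μ - 18.49/2.2 ≥ 0  →  μ² - 4.3μ - 8.40455 ≥ 0
Quadratic formula (positive root): μ = [λ + √(λ² + 4×8.40455)]/2
Discriminant: 18.49 + 4×8.40455 = 52.1082, √52.1082 = 7.2186
μ ≥ (4.3 + 7.2186)/2 = 5.7593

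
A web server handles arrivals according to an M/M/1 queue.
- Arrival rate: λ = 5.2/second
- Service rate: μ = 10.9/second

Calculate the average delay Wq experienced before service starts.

First, compute utilization: ρ = λ/μ = 5.2/10.9 = 0.4771
For M/M/1: Wq = λ/(μ(μ-λ))
Wq = 5.2/(10.9 × (10.9-5.2))
Wq = 5.2/(10.9 × 5.70)
Wq = 0.08370 seconds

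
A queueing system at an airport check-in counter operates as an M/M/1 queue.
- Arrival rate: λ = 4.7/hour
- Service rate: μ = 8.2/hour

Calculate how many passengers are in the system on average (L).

ρ = λ/μ = 4.7/8.2 = 0.5732
For M/M/1: L = λ/(μ-λ)
L = 4.7/(8.2-4.7) = 4.7/3.50
L = 1.3429 passengers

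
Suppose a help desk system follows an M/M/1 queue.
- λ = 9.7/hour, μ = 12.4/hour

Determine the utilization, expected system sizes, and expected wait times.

Step 1: ρ = λ/μ = 9.7/12.4 = 0.7823
Step 2: L = λ/(μ-λ) = 9.7/2.70 = 3.5926
Step 3: Lq = λ²/(μ(μ-λ)) = 94.09/(12.4×2.70) = 2.8103
Step 4: W = 1/(μ-λ) = 1/2.70 = 0.37037
Step 5: Wq = λ/(μ(μ-λ)) = 9.7/(12.4×2.70) = 0.2897
Step 6: P(0) = 1-ρ = 0.2177
Verify: L = λW = 9.7×0.37037 = 3.5926 ✔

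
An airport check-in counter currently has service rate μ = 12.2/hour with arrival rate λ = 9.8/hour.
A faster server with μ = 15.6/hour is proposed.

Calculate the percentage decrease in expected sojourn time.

System 1: ρ₁ = 9.8/12.2 = 0.8033, W₁ = 1/(12.2-9.8) = 0.41667
System 2: ρ₂ = 9.8/15.6 = 0.6282, W₂ = 1/(15.6-9.8) = 0.17241
Improvement: (W₁-W₂)/W₁ = (0.41667-0.17241)/0.41667 = 58.62%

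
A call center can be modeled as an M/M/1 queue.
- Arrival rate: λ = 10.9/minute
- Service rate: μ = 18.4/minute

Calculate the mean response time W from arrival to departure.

First, compute utilization: ρ = λ/μ = 10.9/18.4 = 0.5924
For M/M/1: W = 1/(μ-λ)
W = 1/(18.4-10.9) = 1/7.50
W = 0.1333 minutes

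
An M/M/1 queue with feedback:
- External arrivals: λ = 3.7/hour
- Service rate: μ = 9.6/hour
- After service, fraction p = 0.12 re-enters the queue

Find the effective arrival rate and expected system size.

Effective arrival rate: λ_eff = λ/(1-p) = 3.7/(1-0.12) = 3.7/0.88 = 4.2045
ρ = λ_eff/μ = 4.2045/9.6 = 0.43797
L = ρ/(1-ρ) = 0.43797/(1-0.43797) = 0.7793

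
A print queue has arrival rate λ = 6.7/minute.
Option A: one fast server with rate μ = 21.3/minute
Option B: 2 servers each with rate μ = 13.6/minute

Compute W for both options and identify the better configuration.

Option A: single server μ = 21.3 (M/M/1)
  ρ_A = 6.7/21.3 = 0.3146
  W_A = 1/(μ-λ) = 1/(21.3-6.7) = 1/14.60 = 0.06849

Option B: 2 servers μ = 13.6 (M/M/2)
  ρ_B = λ/(cμ) = 6.7/(2×13.6) = 0.2463
  Offered load a = λ/μ = cρ = 6.7/13.6 = 0.4926
  P₀ = [ Σₙ₌₀^1 aⁿ/n! + a^2/(2!(1-ρ)) ]⁻¹
  Σ = a^0/0! + a^1/1! = 1.0000 + 0.4926 = 1.4926
  a^2/(2!(1-ρ)) = 0.2427/(2 × 0.7537) = 0.1610
  P₀ = 1/(1.4926 + 0.1610) = 0.6047
  Lq = P₀·a^2·ρ / (2!(1-ρ)²) = 0.6047 × 0.2427 × 0.2463 / (2 × 0.5680) = 0.03182
  Wq_B = Lq/λ = 0.031822/6.7 = 0.004750
  W_B = Wq_B + 1/μ = 0.004750 + 0.07353 = 0.07828

Since W_A = 0.06849 < W_B = 0.07828, Option A (single fast server) has the shorter time in system.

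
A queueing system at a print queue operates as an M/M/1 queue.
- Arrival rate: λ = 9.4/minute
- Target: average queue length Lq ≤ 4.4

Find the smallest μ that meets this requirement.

For M/M/1: Lq = λ²/(μ(μ-λ))
Need Lq ≤ 4.4, i.e. μ(μ-λ) ≥ λ²/4.4
μ² - 9.4μ - 88.36/4.4 ≥ 0  →  μ² - 9.4μ - 20.08182 ≥ 0
Quadratic formula (positive root): μ = [λ + √(λ² + 4×20.08182)]/2
Discriminant: 88.36 + 4×20.08182 = 168.6873, √168.6873 = 12.9880
μ ≥ (9.4 + 12.9880)/2 = 11.1940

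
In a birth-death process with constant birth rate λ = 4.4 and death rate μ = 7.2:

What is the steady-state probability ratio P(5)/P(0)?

For constant rates: P(n)/P(0) = (λ/μ)^n
P(5)/P(0) = (4.4/7.2)^5 = 0.61111^5 = 0.08523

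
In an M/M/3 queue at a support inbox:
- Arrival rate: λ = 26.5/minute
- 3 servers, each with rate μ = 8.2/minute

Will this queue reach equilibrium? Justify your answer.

Stability requires ρ = λ/(cμ) < 1
ρ = 26.5/(3 × 8.2) = 26.5/24.60 = 1.0772
Since 1.0772 ≥ 1, the system is UNSTABLE.
Need c > λ/μ = 26.5/8.2 = 3.23.
Minimum servers needed: c = 4.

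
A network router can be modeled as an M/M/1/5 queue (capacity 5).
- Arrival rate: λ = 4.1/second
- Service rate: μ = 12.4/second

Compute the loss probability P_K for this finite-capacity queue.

ρ = λ/μ = 4.1/12.4 = 0.33065
P₀ = (1-ρ)/(1-ρ^(K+1)) = (1-0.33065)/(1-0.33065^6) = 0.66935/0.99869 = 0.6702
P_K = P₀×ρ^K = 0.6702 × 0.33065^5 = 0.6702 × 0.003952 = 0.002649
Blocking probability = 0.26%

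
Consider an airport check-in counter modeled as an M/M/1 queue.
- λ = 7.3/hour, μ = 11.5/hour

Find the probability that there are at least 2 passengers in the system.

ρ = λ/μ = 7.3/11.5 = 0.63478
P(N ≥ n) = ρⁿ
P(N ≥ 2) = 0.63478^2
P(N ≥ 2) = 0.4029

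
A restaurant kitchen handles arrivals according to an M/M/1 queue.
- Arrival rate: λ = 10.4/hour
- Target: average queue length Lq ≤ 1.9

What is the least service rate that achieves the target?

For M/M/1: Lq = λ²/(μ(μ-λ))
Need Lq ≤ 1.9, i.e. μ(μ-λ) ≥ λ²/1.9
μ² - 10.4μ - 108.16/1.9 ≥ 0  →  μ² - 10.4μ - 56.92632 ≥ 0
Quadratic formula (positive root): μ = [λ + √(λ² + 4×56.92632)]/2
Discriminant: 108.16 + 4×56.92632 = 335.8653, √335.8653 = 18.3266
μ ≥ (10.4 + 18.3266)/2 = 14.3633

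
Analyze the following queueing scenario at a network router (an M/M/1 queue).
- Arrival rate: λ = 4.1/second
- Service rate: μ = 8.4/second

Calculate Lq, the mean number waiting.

ρ = λ/μ = 4.1/8.4 = 0.4881
For M/M/1: Lq = λ²/(μ(μ-λ))
Lq = 16.81/(8.4 × 4.30)
Lq = 0.4654 packets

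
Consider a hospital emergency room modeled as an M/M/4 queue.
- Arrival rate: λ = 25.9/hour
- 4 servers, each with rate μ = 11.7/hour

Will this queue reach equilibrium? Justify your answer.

Stability requires ρ = λ/(cμ) < 1
ρ = 25.9/(4 × 11.7) = 25.9/46.80 = 0.5534
Since 0.5534 < 1, the system is STABLE.
The servers are busy 55.34% of the time.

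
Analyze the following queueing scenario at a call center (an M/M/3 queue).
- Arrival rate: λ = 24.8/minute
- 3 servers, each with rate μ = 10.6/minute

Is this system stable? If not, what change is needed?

Stability requires ρ = λ/(cμ) < 1
ρ = 24.8/(3 × 10.6) = 24.8/31.80 = 0.7799
Since 0.7799 < 1, the system is STABLE.
The servers are busy 77.99% of the time.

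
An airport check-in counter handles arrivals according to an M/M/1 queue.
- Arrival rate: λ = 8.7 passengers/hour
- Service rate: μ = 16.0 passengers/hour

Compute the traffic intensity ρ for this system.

Server utilization: ρ = λ/μ
ρ = 8.7/16.0 = 0.5437
The server is busy 54.37% of the time.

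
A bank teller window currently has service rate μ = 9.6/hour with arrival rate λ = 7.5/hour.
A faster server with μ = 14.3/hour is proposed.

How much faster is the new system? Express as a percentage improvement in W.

System 1: ρ₁ = 7.5/9.6 = 0.7812, W₁ = 1/(9.6-7.5) = 0.47619
System 2: ρ₂ = 7.5/14.3 = 0.5245, W₂ = 1/(14.3-7.5) = 0.14706
Improvement: (W₁-W₂)/W₁ = (0.47619-0.14706)/0.47619 = 69.12%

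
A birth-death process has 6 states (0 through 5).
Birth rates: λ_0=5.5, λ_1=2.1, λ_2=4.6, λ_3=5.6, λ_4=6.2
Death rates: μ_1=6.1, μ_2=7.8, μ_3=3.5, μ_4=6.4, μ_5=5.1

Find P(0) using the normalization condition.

Ratios P(n)/P(0) = (λ₀···λₙ₋₁)/(μ₁···μₙ):
P(1)/P(0) = (5.5)/(6.1) = 0.90164
P(2)/P(0) = (5.5×2.1)/(6.1×7.8) = 0.24275
P(3)/P(0) = (5.5×2.1×4.6)/(6.1×7.8×3.5) = 0.31904
P(4)/P(0) = (5.5×2.1×4.6×5.6)/(6.1×7.8×3.5×6.4) = 0.27916
P(5)/P(0) = (5.5×2.1×4.6×5.6×6.2)/(6.1×7.8×3.5×6.4×5.1) = 0.33937

Normalization: ∑ P(n) = 1
P(0) × (1.0000 + 0.90164 + 0.24275 + 0.31904 + 0.27916 + 0.33937) = 1
P(0) × 3.0820 = 1
P(0) = 1/3.0820 = 0.3245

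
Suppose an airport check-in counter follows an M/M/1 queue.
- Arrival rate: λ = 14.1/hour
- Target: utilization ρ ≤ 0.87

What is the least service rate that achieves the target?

ρ = λ/μ, so μ = λ/ρ
μ ≥ 14.1/0.87 = 16.2069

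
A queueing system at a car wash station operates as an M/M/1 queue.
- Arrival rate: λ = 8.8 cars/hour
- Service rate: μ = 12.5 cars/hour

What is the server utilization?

Server utilization: ρ = λ/μ
ρ = 8.8/12.5 = 0.7040
The server is busy 70.40% of the time.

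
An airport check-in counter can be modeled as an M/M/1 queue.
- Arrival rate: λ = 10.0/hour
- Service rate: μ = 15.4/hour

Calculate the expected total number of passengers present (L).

ρ = λ/μ = 10.0/15.4 = 0.6494
For M/M/1: L = λ/(μ-λ)
L = 10.0/(15.4-10.0) = 10.0/5.40
L = 1.8519 passengers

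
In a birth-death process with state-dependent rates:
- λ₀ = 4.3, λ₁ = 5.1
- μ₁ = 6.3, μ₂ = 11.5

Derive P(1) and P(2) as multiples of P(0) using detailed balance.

Balance equations:
State 0: λ₀P₀ = μ₁P₁ → P₁ = (λ₀/μ₁)P₀ = (4.3/6.3)P₀ = 0.6825P₀
State 1: P₂ = (λ₀λ₁)/(μ₁μ₂)P₀ = (4.3×5.1)/(6.3×11.5)P₀ = 0.3027P₀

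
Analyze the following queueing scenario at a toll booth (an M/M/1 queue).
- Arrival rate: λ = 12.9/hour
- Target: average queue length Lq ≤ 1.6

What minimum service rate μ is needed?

For M/M/1: Lq = λ²/(μ(μ-λ))
Need Lq ≤ 1.6, i.e. μ(μ-λ) ≥ λ²/1.6
μ² - 12.9μ - 166.41/1.6 ≥ 0  →  μ² - 12.9μ - 104.00625 ≥ 0
Quadratic formula (positive root): μ = [λ + √(λ² + 4×104.00625)]/2
Discriminant: 166.41 + 4×104.00625 = 582.4350, √582.4350 = 24.13369
μ ≥ (12.9 + 24.13369)/2 = 18.5168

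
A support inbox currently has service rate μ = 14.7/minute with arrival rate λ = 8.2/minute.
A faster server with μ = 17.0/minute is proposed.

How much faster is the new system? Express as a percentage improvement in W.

System 1: ρ₁ = 8.2/14.7 = 0.5578, W₁ = 1/(14.7-8.2) = 0.1538
System 2: ρ₂ = 8.2/17.0 = 0.4824, W₂ = 1/(17.0-8.2) = 0.1136
Improvement: (W₁-W₂)/W₁ = (0.1538-0.1136)/0.1538 = 26.14%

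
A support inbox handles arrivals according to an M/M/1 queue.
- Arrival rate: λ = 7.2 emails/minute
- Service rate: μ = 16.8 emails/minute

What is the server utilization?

Server utilization: ρ = λ/μ
ρ = 7.2/16.8 = 0.4286
The server is busy 42.86% of the time.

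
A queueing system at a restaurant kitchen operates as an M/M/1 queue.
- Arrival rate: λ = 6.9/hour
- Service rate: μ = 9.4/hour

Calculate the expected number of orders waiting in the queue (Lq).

ρ = λ/μ = 6.9/9.4 = 0.7340
For M/M/1: Lq = λ²/(μ(μ-λ))
Lq = 47.61/(9.4 × 2.50)
Lq = 2.0260 orders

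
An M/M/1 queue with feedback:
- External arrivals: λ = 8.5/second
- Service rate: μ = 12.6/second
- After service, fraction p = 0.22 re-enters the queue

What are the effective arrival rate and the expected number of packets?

Effective arrival rate: λ_eff = λ/(1-p) = 8.5/(1-0.22) = 8.5/0.78 = 10.89744
ρ = λ_eff/μ = 10.89744/12.6 = 0.864876
L = ρ/(1-ρ) = 0.864876/(1-0.864876) = 6.4006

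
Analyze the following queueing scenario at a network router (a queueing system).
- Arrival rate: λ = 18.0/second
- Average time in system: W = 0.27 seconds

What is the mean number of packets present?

Little's Law: L = λW
L = 18.0 × 0.27 = 4.8600 packets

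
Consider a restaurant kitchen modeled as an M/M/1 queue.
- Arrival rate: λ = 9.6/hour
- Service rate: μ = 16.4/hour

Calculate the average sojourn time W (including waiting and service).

First, compute utilization: ρ = λ/μ = 9.6/16.4 = 0.5854
For M/M/1: W = 1/(μ-λ)
W = 1/(16.4-9.6) = 1/6.80
W = 0.1471 hours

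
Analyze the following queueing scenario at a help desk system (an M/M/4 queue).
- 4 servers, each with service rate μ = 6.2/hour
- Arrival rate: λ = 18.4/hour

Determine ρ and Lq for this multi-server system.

Traffic intensity: ρ = λ/(cμ) = 18.4/(4×6.2) = 0.7419
Since ρ = 0.7419 < 1, system is stable.
Offered load a = λ/μ = cρ = 18.4/6.2 = 2.9677
P₀ = [ Σₙ₌₀^3 aⁿ/n! + a^4/(4!(1-ρ)) ]⁻¹
Σ = a^0/0! + a^1/1! + a^2/2! + a^3/3! = 1.00000 + 2.96774 + 4.40375 + 4.35639 = 12.7279
a^4/(4!(1-ρ)) = 77.5719/(24 × 0.258065) = 12.5246
P₀ = 1/(12.7279 + 12.5246) = 0.03960
Lq = P₀·a^4·ρ / (4!(1-ρ)²) = 0.039600 × 77.5719 × 0.74194 / (24 × 0.066597) = 1.4259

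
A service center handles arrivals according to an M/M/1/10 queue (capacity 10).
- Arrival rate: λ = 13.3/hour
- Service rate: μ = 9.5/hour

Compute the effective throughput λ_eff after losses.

ρ = λ/μ = 13.3/9.5 = 1.4000
P₀ = (1-ρ)/(1-ρ^(K+1)) = (1-1.4000)/(1-1.4000^11) = -0.4000/-39.4957 = 0.01013
P_K = P₀×ρ^K = 0.0101277 × 1.4000^10 = 0.0101277 × 28.9255 = 0.2929
λ_eff = λ(1-P_K) = 13.3 × (1 - 0.29295) = 13.3 × 0.70705 = 9.4038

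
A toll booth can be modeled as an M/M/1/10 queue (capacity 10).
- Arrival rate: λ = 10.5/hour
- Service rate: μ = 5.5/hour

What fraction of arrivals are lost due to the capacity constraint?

ρ = λ/μ = 10.5/5.5 = 1.9091
P₀ = (1-ρ)/(1-ρ^(K+1)) = (1-1.9091)/(1-1.9091^11) = -0.9091/-1226.7656 = 0.0007411
P_K = P₀×ρ^K = 0.0007411 × 1.9091^10 = 0.0007411 × 643.1122 = 0.4766
Blocking probability = 47.66%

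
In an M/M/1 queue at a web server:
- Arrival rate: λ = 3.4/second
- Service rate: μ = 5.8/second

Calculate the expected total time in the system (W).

First, compute utilization: ρ = λ/μ = 3.4/5.8 = 0.5862
For M/M/1: W = 1/(μ-λ)
W = 1/(5.8-3.4) = 1/2.40
W = 0.4167 seconds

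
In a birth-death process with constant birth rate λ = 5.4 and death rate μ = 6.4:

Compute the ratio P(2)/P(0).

For constant rates: P(n)/P(0) = (λ/μ)^n
P(2)/P(0) = (5.4/6.4)^2 = 0.84375^2 = 0.7119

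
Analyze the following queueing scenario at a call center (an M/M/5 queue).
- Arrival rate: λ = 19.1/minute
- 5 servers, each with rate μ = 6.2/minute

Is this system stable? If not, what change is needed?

Stability requires ρ = λ/(cμ) < 1
ρ = 19.1/(5 × 6.2) = 19.1/31.00 = 0.6161
Since 0.6161 < 1, the system is STABLE.
The servers are busy 61.61% of the time.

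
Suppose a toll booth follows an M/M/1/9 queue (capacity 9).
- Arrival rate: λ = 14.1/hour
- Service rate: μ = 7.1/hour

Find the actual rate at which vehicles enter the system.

ρ = λ/μ = 14.1/7.1 = 1.9859
P₀ = (1-ρ)/(1-ρ^(K+1)) = (1-1.9859)/(1-1.9859^10) = -0.9859/-953.0558 = 0.001034
P_K = P₀×ρ^K = 0.0010345 × 1.9859^9 = 0.0010345 × 480.4148 = 0.4970
λ_eff = λ(1-P_K) = 14.1 × (1 - 0.49697) = 14.1 × 0.50303 = 7.0927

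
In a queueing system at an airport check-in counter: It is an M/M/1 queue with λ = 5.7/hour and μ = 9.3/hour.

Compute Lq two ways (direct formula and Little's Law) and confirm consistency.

Method 1 (direct): Lq = λ²/(μ(μ-λ)) = 32.49/(9.3 × 3.60) = 0.9704

Method 2 (Little's Law):
W = 1/(μ-λ) = 1/3.60 = 0.27778
Wq = W - 1/μ = 0.27778 - 0.10753 = 0.17025
Lq = λWq = 5.7 × 0.17025 = 0.9704 ✔ (matches Method 1)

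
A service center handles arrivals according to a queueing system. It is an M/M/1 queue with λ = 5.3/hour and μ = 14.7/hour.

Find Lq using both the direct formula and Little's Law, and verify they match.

Method 1 (direct): Lq = λ²/(μ(μ-λ)) = 28.09/(14.7 × 9.40) = 0.2033

Method 2 (Little's Law):
W = 1/(μ-λ) = 1/9.40 = 0.106383
Wq = W - 1/μ = 0.106383 - 0.0680272 = 0.03836
Lq = λWq = 5.3 × 0.03836 = 0.2033 ✔ (matches Method 1)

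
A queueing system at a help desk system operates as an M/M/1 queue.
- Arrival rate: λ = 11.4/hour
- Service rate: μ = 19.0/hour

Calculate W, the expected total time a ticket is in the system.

First, compute utilization: ρ = λ/μ = 11.4/19.0 = 0.6000
For M/M/1: W = 1/(μ-λ)
W = 1/(19.0-11.4) = 1/7.60
W = 0.1316 hours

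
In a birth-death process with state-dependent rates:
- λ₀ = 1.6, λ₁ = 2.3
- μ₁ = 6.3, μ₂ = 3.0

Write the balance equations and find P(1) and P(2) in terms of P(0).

Balance equations:
State 0: λ₀P₀ = μ₁P₁ → P₁ = (λ₀/μ₁)P₀ = (1.6/6.3)P₀ = 0.2540P₀
State 1: P₂ = (λ₀λ₁)/(μ₁μ₂)P₀ = (1.6×2.3)/(6.3×3.0)P₀ = 0.1947P₀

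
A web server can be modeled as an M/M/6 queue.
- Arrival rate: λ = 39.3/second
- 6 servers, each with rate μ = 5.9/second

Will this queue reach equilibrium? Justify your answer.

Stability requires ρ = λ/(cμ) < 1
ρ = 39.3/(6 × 5.9) = 39.3/35.40 = 1.1102
Since 1.1102 ≥ 1, the system is UNSTABLE.
Need c > λ/μ = 39.3/5.9 = 6.66.
Minimum servers needed: c = 7.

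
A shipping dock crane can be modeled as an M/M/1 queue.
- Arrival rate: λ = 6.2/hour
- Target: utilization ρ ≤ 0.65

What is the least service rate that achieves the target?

ρ = λ/μ, so μ = λ/ρ
μ ≥ 6.2/0.65 = 9.5385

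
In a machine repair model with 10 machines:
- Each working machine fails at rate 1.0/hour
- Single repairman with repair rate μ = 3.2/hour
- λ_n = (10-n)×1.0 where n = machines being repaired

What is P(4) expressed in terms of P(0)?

P(4)/P(0) = ∏_{i=0}^{4-1} λ_i/μ_{i+1}
= (10-0)×1.0/3.2 × (10-1)×1.0/3.2 × (10-2)×1.0/3.2 × (10-3)×1.0/3.2
= 48.0652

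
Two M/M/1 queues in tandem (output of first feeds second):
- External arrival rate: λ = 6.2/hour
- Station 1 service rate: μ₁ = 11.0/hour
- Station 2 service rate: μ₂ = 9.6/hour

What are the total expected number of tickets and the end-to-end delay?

By Jackson's theorem, each station behaves as independent M/M/1.
Station 1: ρ₁ = 6.2/11.0 = 0.5636, L₁ = ρ₁/(1-ρ₁) = λ/(μ₁-λ) = 6.2/4.80 = 1.2917
Station 2: ρ₂ = 6.2/9.6 = 0.6458, L₂ = ρ₂/(1-ρ₂) = λ/(μ₂-λ) = 6.2/3.40 = 1.8235
Total: L = L₁ + L₂ = 1.2917 + 1.8235 = 3.1152
W = L/λ = 3.1152/6.2 = 0.5025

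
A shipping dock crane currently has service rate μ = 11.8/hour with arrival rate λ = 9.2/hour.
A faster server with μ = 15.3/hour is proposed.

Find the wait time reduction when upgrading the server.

System 1: ρ₁ = 9.2/11.8 = 0.7797, W₁ = 1/(11.8-9.2) = 0.3846
System 2: ρ₂ = 9.2/15.3 = 0.6013, W₂ = 1/(15.3-9.2) = 0.1639
Improvement: (W₁-W₂)/W₁ = (0.3846-0.1639)/0.3846 = 57.38%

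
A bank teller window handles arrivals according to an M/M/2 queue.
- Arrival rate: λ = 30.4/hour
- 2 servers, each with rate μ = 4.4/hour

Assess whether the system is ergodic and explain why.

Stability requires ρ = λ/(cμ) < 1
ρ = 30.4/(2 × 4.4) = 30.4/8.80 = 3.4545
Since 3.4545 ≥ 1, the system is UNSTABLE.
Need c > λ/μ = 30.4/4.4 = 6.91.
Minimum servers needed: c = 7.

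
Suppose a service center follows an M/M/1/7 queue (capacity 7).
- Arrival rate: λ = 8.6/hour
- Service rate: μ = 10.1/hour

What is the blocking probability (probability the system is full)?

ρ = λ/μ = 8.6/10.1 = 0.85149
P₀ = (1-ρ)/(1-ρ^(K+1)) = (1-0.85149)/(1-0.85149^8) = 0.1485/0.7237 = 0.2052
P_K = P₀×ρ^K = 0.20522 × 0.85149^7 = 0.20522 × 0.32453 = 0.06660
Blocking probability = 6.66%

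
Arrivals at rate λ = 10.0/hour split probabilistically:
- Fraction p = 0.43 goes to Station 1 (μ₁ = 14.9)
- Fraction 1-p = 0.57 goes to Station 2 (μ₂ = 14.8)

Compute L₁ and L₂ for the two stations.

Effective rates: λ₁ = 10.0×0.43 = 4.3, λ₂ = 10.0×0.57 = 5.7
Station 1: ρ₁ = 4.3/14.9 = 0.2886, L₁ = ρ₁/(1-ρ₁) = 0.2886/(1-0.2886) = 0.4057
Station 2: ρ₂ = 5.7/14.8 = 0.38514, L₂ = ρ₂/(1-ρ₂) = 0.38514/(1-0.38514) = 0.6264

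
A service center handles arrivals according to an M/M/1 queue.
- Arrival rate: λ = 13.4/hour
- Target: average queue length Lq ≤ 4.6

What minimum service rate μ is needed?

For M/M/1: Lq = λ²/(μ(μ-λ))
Need Lq ≤ 4.6, i.e. μ(μ-λ) ≥ λ²/4.6
μ² - 13.4μ - 179.56/4.6 ≥ 0  →  μ² - 13.4μ - 39.03478 ≥ 0
Quadratic formula (positive root): μ = [λ + √(λ² + 4×39.03478)]/2
Discriminant: 179.56 + 4×39.03478 = 335.6991, √335.6991 = 18.3221
μ ≥ (13.4 + 18.3221)/2 = 15.8610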